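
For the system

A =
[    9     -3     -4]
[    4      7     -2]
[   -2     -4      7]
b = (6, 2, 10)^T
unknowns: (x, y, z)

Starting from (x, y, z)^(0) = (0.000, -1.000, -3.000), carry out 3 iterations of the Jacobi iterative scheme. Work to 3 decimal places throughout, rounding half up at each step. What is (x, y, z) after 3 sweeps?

(1.397, 0.029, 2.303)

Iteration 1:
  x = (6 - (-3)·-1.000 - (-4)·-3.000) / (9) = -1.000
  y = (2 - (4)·0.000 - (-2)·-3.000) / (7) = -0.571
  z = (10 - (-2)·0.000 - (-4)·-1.000) / (7) = 0.857
Iteration 2:
  x = (6 - (-3)·-0.571 - (-4)·0.857) / (9) = 0.857
  y = (2 - (4)·-1.000 - (-2)·0.857) / (7) = 1.102
  z = (10 - (-2)·-1.000 - (-4)·-0.571) / (7) = 0.817
Iteration 3:
  x = (6 - (-3)·1.102 - (-4)·0.817) / (9) = 1.397
  y = (2 - (4)·0.857 - (-2)·0.817) / (7) = 0.029
  z = (10 - (-2)·0.857 - (-4)·1.102) / (7) = 2.303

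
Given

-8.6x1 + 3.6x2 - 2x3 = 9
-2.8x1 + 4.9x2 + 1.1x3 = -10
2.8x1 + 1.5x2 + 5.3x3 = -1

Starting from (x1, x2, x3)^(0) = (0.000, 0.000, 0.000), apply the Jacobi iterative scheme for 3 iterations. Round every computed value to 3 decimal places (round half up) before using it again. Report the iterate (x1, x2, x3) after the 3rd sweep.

Iteration 1:
  x1 = (9 - (3.6)·0.000 - (-2)·0.000) / (-8.6) = -1.047
  x2 = (-10 - (-2.8)·0.000 - (1.1)·0.000) / (4.9) = -2.041
  x3 = (-1 - (2.8)·0.000 - (1.5)·0.000) / (5.3) = -0.189
Iteration 2:
  x1 = (9 - (3.6)·-2.041 - (-2)·-0.189) / (-8.6) = -1.857
  x2 = (-10 - (-2.8)·-1.047 - (1.1)·-0.189) / (4.9) = -2.597
  x3 = (-1 - (2.8)·-1.047 - (1.5)·-2.041) / (5.3) = 0.942
Iteration 3:
  x1 = (9 - (3.6)·-2.597 - (-2)·0.942) / (-8.6) = -2.353
  x2 = (-10 - (-2.8)·-1.857 - (1.1)·0.942) / (4.9) = -3.313
  x3 = (-1 - (2.8)·-1.857 - (1.5)·-2.597) / (5.3) = 1.527

(-2.353, -3.313, 1.527)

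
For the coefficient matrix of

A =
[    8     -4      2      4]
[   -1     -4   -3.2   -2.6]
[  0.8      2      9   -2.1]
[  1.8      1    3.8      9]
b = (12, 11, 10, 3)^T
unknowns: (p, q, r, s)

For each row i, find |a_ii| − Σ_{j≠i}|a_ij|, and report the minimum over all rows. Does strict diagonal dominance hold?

-2.8

row 1: |8| − (4+2+4) = -2
row 2: |-4| − (1+3.2+2.6) = -2.8
row 3: |9| − (0.8+2+2.1) = 4.1
row 4: |9| − (1.8+1+3.8) = 2.4
minimum over rows = -2.8 → not strictly diagonally dominant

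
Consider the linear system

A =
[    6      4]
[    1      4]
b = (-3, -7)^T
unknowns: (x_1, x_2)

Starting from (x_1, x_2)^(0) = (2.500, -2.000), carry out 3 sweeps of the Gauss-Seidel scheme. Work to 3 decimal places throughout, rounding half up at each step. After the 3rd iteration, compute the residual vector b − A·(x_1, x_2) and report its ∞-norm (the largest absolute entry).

Iteration 1:
  x_1 = (-3 - (4)·-2.000) / (6) = 0.833
  x_2 = (-7 - (1)·0.833) / (4) = -1.958
Iteration 2:
  x_1 = (-3 - (4)·-1.958) / (6) = 0.805
  x_2 = (-7 - (1)·0.805) / (4) = -1.951
Iteration 3:
  x_1 = (-3 - (4)·-1.951) / (6) = 0.801
  x_2 = (-7 - (1)·0.801) / (4) = -1.950
Residual b − A·x = (-0.006, -0.001); ∞-norm = 0.006

0.006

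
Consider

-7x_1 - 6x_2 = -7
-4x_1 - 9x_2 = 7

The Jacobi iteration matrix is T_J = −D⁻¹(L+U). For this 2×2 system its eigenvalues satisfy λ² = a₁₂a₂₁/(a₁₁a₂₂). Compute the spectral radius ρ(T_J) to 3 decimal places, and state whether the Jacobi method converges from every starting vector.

a₁₂a₂₁/(a₁₁a₂₂) = (-6)·(-4) / ((-7)·(-9)) = 0.380952
ρ = √|0.380952| = √0.380952 = 0.617
ρ < 1, so Jacobi converges

0.617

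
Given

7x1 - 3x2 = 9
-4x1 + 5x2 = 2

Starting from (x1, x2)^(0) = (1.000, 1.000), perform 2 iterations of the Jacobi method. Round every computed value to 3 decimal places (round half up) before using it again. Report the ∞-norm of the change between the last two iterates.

0.571

Iteration 1:
  x1 = (9 - (-3)·1.000) / (7) = 1.714
  x2 = (2 - (-4)·1.000) / (5) = 1.200
Iteration 2:
  x1 = (9 - (-3)·1.200) / (7) = 1.800
  x2 = (2 - (-4)·1.714) / (5) = 1.771
Change: (0.086, 0.571) → max |·| = 0.571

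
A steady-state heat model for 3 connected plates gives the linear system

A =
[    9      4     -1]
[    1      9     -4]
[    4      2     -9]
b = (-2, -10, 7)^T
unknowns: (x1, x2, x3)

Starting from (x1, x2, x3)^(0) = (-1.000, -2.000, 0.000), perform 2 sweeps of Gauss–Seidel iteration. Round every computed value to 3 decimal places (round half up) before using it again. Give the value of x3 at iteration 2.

-1.005

Iteration 1:
  x1 = (-2 - (4)·-2.000 - (-1)·0.000) / (9) = 0.667
  x2 = (-10 - (1)·0.667 - (-4)·0.000) / (9) = -1.185
  x3 = (7 - (4)·0.667 - (2)·-1.185) / (-9) = -0.745
Iteration 2:
  x1 = (-2 - (4)·-1.185 - (-1)·-0.745) / (9) = 0.222
  x2 = (-10 - (1)·0.222 - (-4)·-0.745) / (9) = -1.467
  x3 = (7 - (4)·0.222 - (2)·-1.467) / (-9) = -1.005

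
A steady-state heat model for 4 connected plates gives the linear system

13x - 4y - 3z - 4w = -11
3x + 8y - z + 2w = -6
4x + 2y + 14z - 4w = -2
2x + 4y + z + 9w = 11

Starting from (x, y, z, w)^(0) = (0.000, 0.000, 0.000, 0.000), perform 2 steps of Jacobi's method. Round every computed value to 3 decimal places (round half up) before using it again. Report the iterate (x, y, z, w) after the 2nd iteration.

(-0.734, -0.756, 0.555, 1.759)

Iteration 1:
  x = (-11 - (-4)·0.000 - (-3)·0.000 - (-4)·0.000) / (13) = -0.846
  y = (-6 - (3)·0.000 - (-1)·0.000 - (2)·0.000) / (8) = -0.750
  z = (-2 - (4)·0.000 - (2)·0.000 - (-4)·0.000) / (14) = -0.143
  w = (11 - (2)·0.000 - (4)·0.000 - (1)·0.000) / (9) = 1.222
Iteration 2:
  x = (-11 - (-4)·-0.750 - (-3)·-0.143 - (-4)·1.222) / (13) = -0.734
  y = (-6 - (3)·-0.846 - (-1)·-0.143 - (2)·1.222) / (8) = -0.756
  z = (-2 - (4)·-0.846 - (2)·-0.750 - (-4)·1.222) / (14) = 0.555
  w = (11 - (2)·-0.846 - (4)·-0.750 - (1)·-0.143) / (9) = 1.759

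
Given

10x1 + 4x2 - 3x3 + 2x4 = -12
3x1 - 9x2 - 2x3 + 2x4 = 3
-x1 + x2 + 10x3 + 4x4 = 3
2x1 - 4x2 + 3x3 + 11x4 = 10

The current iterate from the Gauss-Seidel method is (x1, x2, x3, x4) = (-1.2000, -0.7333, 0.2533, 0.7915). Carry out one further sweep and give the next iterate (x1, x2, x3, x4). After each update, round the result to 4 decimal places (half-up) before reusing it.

One sweep:
  x1 = (-12 - (4)·-0.7333 - (-3)·0.2533 - (2)·0.7915) / (10) = -0.9890
  x2 = (3 - (3)·-0.9890 - (-2)·0.2533 - (2)·0.7915) / (-9) = -0.5434
  x3 = (3 - (-1)·-0.9890 - (1)·-0.5434 - (4)·0.7915) / (10) = -0.0612
  x4 = (10 - (2)·-0.9890 - (-4)·-0.5434 - (3)·-0.0612) / (11) = 0.9080

(-0.9890, -0.5434, -0.0612, 0.9080)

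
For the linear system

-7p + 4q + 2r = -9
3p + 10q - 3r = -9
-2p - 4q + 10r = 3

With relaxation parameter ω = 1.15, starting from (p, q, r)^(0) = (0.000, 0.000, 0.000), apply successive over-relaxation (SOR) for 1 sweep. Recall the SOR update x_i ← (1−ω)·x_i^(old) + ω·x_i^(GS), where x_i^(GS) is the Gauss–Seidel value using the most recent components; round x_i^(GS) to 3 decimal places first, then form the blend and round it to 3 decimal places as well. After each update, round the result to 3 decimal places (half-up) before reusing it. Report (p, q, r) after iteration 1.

Iteration 1:
  p: GS value = (-9 - (4)·0.000 - (2)·0.000) / (-7) = 1.286;  p ← (1−ω)·0.000 + ω·1.286 = 1.479
  q: GS value = (-9 - (3)·1.479 - (-3)·0.000) / (10) = -1.344;  q ← (1−ω)·0.000 + ω·-1.344 = -1.546
  r: GS value = (3 - (-2)·1.479 - (-4)·-1.546) / (10) = -0.023;  r ← (1−ω)·0.000 + ω·-0.023 = -0.026

(1.479, -1.546, -0.026)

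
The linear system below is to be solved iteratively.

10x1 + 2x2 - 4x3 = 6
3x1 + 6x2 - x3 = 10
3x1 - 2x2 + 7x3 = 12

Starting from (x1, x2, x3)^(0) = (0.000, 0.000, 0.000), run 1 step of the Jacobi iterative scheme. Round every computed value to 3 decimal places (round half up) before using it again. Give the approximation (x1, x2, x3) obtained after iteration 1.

(0.600, 1.667, 1.714)

Iteration 1:
  x1 = (6 - (2)·0.000 - (-4)·0.000) / (10) = 0.600
  x2 = (10 - (3)·0.000 - (-1)·0.000) / (6) = 1.667
  x3 = (12 - (3)·0.000 - (-2)·0.000) / (7) = 1.714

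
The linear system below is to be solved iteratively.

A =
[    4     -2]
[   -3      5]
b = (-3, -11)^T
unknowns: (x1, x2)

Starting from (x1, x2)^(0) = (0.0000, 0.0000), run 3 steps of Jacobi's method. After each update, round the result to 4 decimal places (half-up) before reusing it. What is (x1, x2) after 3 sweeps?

Iteration 1:
  x1 = (-3 - (-2)·0.0000) / (4) = -0.7500
  x2 = (-11 - (-3)·0.0000) / (5) = -2.2000
Iteration 2:
  x1 = (-3 - (-2)·-2.2000) / (4) = -1.8500
  x2 = (-11 - (-3)·-0.7500) / (5) = -2.6500
Iteration 3:
  x1 = (-3 - (-2)·-2.6500) / (4) = -2.0750
  x2 = (-11 - (-3)·-1.8500) / (5) = -3.3100

(-2.0750, -3.3100)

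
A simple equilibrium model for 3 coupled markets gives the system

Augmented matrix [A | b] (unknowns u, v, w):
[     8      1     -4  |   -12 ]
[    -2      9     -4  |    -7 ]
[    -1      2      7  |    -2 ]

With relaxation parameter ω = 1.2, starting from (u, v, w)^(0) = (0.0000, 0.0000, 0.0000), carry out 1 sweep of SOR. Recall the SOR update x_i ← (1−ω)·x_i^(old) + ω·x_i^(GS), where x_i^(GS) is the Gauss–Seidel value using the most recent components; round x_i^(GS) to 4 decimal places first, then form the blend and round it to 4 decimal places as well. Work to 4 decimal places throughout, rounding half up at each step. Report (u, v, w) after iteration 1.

(-1.8000, -1.4134, -0.1668)

Iteration 1:
  u: GS value = (-12 - (1)·0.0000 - (-4)·0.0000) / (8) = -1.5000;  u ← (1−ω)·0.0000 + ω·-1.5000 = -1.8000
  v: GS value = (-7 - (-2)·-1.8000 - (-4)·0.0000) / (9) = -1.1778;  v ← (1−ω)·0.0000 + ω·-1.1778 = -1.4134
  w: GS value = (-2 - (-1)·-1.8000 - (2)·-1.4134) / (7) = -0.1390;  w ← (1−ω)·0.0000 + ω·-0.1390 = -0.1668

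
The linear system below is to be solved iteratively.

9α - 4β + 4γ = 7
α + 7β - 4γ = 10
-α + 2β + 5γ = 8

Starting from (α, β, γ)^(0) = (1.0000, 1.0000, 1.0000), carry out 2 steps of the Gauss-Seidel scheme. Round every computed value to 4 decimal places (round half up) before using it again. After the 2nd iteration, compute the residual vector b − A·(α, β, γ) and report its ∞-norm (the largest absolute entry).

Iteration 1:
  α = (7 - (-4)·1.0000 - (4)·1.0000) / (9) = 0.7778
  β = (10 - (1)·0.7778 - (-4)·1.0000) / (7) = 1.8889
  γ = (8 - (-1)·0.7778 - (2)·1.8889) / (5) = 1.0000
Iteration 2:
  α = (7 - (-4)·1.8889 - (4)·1.0000) / (9) = 1.1728
  β = (10 - (1)·1.1728 - (-4)·1.0000) / (7) = 1.8325
  γ = (8 - (-1)·1.1728 - (2)·1.8325) / (5) = 1.1016
Residual b − A·x = (-0.6316, 0.4061, -0.0002); ∞-norm = 0.6316

0.6316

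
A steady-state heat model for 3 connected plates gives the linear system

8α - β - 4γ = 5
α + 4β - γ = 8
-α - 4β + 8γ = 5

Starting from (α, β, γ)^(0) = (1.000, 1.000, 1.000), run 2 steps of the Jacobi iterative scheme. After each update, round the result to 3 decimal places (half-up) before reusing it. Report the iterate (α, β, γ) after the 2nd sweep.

(1.500, 2.000, 1.781)

Iteration 1:
  α = (5 - (-1)·1.000 - (-4)·1.000) / (8) = 1.250
  β = (8 - (1)·1.000 - (-1)·1.000) / (4) = 2.000
  γ = (5 - (-1)·1.000 - (-4)·1.000) / (8) = 1.250
Iteration 2:
  α = (5 - (-1)·2.000 - (-4)·1.250) / (8) = 1.500
  β = (8 - (1)·1.250 - (-1)·1.250) / (4) = 2.000
  γ = (5 - (-1)·1.250 - (-4)·2.000) / (8) = 1.781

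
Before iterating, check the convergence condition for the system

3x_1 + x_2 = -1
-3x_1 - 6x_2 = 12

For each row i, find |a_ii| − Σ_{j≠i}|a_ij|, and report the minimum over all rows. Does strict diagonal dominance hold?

row 1: |3| − (1) = 2
row 2: |-6| − (3) = 3
minimum over rows = 2 → strictly diagonally dominant (convergence guaranteed)

2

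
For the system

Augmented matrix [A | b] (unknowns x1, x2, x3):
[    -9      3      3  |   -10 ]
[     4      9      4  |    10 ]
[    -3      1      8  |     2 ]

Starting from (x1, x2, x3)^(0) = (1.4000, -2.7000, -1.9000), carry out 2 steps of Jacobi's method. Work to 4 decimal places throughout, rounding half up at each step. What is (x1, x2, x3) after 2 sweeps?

(1.9264, 0.8043, -0.0750)

Iteration 1:
  x1 = (-10 - (3)·-2.7000 - (3)·-1.9000) / (-9) = -0.4222
  x2 = (10 - (4)·1.4000 - (4)·-1.9000) / (9) = 1.3333
  x3 = (2 - (-3)·1.4000 - (1)·-2.7000) / (8) = 1.1125
Iteration 2:
  x1 = (-10 - (3)·1.3333 - (3)·1.1125) / (-9) = 1.9264
  x2 = (10 - (4)·-0.4222 - (4)·1.1125) / (9) = 0.8043
  x3 = (2 - (-3)·-0.4222 - (1)·1.3333) / (8) = -0.0750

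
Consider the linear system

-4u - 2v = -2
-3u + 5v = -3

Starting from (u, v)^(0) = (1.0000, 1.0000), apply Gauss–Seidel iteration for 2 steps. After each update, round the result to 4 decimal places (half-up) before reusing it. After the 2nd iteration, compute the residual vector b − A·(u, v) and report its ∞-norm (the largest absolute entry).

Iteration 1:
  u = (-2 - (-2)·1.0000) / (-4) = 0.0000
  v = (-3 - (-3)·0.0000) / (5) = -0.6000
Iteration 2:
  u = (-2 - (-2)·-0.6000) / (-4) = 0.8000
  v = (-3 - (-3)·0.8000) / (5) = -0.1200
Residual b − A·x = (0.9600, 0.0000); ∞-norm = 0.9600

0.9600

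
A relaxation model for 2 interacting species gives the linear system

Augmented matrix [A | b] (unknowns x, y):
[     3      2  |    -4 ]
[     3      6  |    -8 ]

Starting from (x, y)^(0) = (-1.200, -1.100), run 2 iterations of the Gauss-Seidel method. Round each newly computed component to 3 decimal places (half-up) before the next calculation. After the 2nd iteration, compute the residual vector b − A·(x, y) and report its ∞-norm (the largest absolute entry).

0.043

Iteration 1:
  x = (-4 - (2)·-1.100) / (3) = -0.600
  y = (-8 - (3)·-0.600) / (6) = -1.033
Iteration 2:
  x = (-4 - (2)·-1.033) / (3) = -0.645
  y = (-8 - (3)·-0.645) / (6) = -1.011
Residual b − A·x = (-0.043, 0.001); ∞-norm = 0.043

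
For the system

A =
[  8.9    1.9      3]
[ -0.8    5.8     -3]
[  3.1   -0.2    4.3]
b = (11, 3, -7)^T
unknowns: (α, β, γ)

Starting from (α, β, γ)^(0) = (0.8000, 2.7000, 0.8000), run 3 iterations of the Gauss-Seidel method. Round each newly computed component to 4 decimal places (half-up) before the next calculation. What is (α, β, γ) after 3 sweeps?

(2.2366, -0.6382, -3.2700)

Iteration 1:
  α = (11 - (1.9)·2.7000 - (3)·0.8000) / (8.9) = 0.3899
  β = (3 - (-0.8)·0.3899 - (-3)·0.8000) / (5.8) = 0.9848
  γ = (-7 - (3.1)·0.3899 - (-0.2)·0.9848) / (4.3) = -1.8632
Iteration 2:
  α = (11 - (1.9)·0.9848 - (3)·-1.8632) / (8.9) = 1.6538
  β = (3 - (-0.8)·1.6538 - (-3)·-1.8632) / (5.8) = -0.2184
  γ = (-7 - (3.1)·1.6538 - (-0.2)·-0.2184) / (4.3) = -2.8303
Iteration 3:
  α = (11 - (1.9)·-0.2184 - (3)·-2.8303) / (8.9) = 2.2366
  β = (3 - (-0.8)·2.2366 - (-3)·-2.8303) / (5.8) = -0.6382
  γ = (-7 - (3.1)·2.2366 - (-0.2)·-0.6382) / (4.3) = -3.2700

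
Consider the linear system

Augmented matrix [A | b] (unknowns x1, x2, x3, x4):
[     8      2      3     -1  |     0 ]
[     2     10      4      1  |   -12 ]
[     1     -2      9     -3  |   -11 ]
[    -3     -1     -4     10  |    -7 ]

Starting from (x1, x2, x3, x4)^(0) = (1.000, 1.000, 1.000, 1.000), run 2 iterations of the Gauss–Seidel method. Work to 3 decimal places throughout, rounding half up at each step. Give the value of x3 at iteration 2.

-1.948

Iteration 1:
  x1 = (0 - (2)·1.000 - (3)·1.000 - (-1)·1.000) / (8) = -0.500
  x2 = (-12 - (2)·-0.500 - (4)·1.000 - (1)·1.000) / (10) = -1.600
  x3 = (-11 - (1)·-0.500 - (-2)·-1.600 - (-3)·1.000) / (9) = -1.189
  x4 = (-7 - (-3)·-0.500 - (-1)·-1.600 - (-4)·-1.189) / (10) = -1.486
Iteration 2:
  x1 = (0 - (2)·-1.600 - (3)·-1.189 - (-1)·-1.486) / (8) = 0.660
  x2 = (-12 - (2)·0.660 - (4)·-1.189 - (1)·-1.486) / (10) = -0.708
  x3 = (-11 - (1)·0.660 - (-2)·-0.708 - (-3)·-1.486) / (9) = -1.948
  x4 = (-7 - (-3)·0.660 - (-1)·-0.708 - (-4)·-1.948) / (10) = -1.352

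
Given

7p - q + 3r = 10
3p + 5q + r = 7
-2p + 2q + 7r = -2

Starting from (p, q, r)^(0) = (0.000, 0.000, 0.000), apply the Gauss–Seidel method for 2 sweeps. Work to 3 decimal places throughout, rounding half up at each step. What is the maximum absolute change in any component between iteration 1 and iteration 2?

0.091

Iteration 1:
  p = (10 - (-1)·0.000 - (3)·0.000) / (7) = 1.429
  q = (7 - (3)·1.429 - (1)·0.000) / (5) = 0.543
  r = (-2 - (-2)·1.429 - (2)·0.543) / (7) = -0.033
Iteration 2:
  p = (10 - (-1)·0.543 - (3)·-0.033) / (7) = 1.520
  q = (7 - (3)·1.520 - (1)·-0.033) / (5) = 0.495
  r = (-2 - (-2)·1.520 - (2)·0.495) / (7) = 0.007
Change: (0.091, -0.048, 0.040) → max |·| = 0.091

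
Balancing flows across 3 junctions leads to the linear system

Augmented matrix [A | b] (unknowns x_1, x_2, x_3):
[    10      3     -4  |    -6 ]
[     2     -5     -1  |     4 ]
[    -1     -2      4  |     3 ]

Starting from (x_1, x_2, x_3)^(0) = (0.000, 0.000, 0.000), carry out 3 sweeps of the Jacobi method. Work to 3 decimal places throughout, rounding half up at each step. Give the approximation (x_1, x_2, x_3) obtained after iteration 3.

(-0.163, -0.864, 0.140)

Iteration 1:
  x_1 = (-6 - (3)·0.000 - (-4)·0.000) / (10) = -0.600
  x_2 = (4 - (2)·0.000 - (-1)·0.000) / (-5) = -0.800
  x_3 = (3 - (-1)·0.000 - (-2)·0.000) / (4) = 0.750
Iteration 2:
  x_1 = (-6 - (3)·-0.800 - (-4)·0.750) / (10) = -0.060
  x_2 = (4 - (2)·-0.600 - (-1)·0.750) / (-5) = -1.190
  x_3 = (3 - (-1)·-0.600 - (-2)·-0.800) / (4) = 0.200
Iteration 3:
  x_1 = (-6 - (3)·-1.190 - (-4)·0.200) / (10) = -0.163
  x_2 = (4 - (2)·-0.060 - (-1)·0.200) / (-5) = -0.864
  x_3 = (3 - (-1)·-0.060 - (-2)·-1.190) / (4) = 0.140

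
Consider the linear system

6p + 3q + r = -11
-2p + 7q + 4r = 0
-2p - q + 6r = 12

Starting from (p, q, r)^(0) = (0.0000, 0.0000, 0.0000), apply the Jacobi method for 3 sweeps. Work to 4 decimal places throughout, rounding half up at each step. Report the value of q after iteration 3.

Iteration 1:
  p = (-11 - (3)·0.0000 - (1)·0.0000) / (6) = -1.8333
  q = (0 - (-2)·0.0000 - (4)·0.0000) / (7) = 0.0000
  r = (12 - (-2)·0.0000 - (-1)·0.0000) / (6) = 2.0000
Iteration 2:
  p = (-11 - (3)·0.0000 - (1)·2.0000) / (6) = -2.1667
  q = (0 - (-2)·-1.8333 - (4)·2.0000) / (7) = -1.6667
  r = (12 - (-2)·-1.8333 - (-1)·0.0000) / (6) = 1.3889
Iteration 3:
  p = (-11 - (3)·-1.6667 - (1)·1.3889) / (6) = -1.2315
  q = (0 - (-2)·-2.1667 - (4)·1.3889) / (7) = -1.4127
  r = (12 - (-2)·-2.1667 - (-1)·-1.6667) / (6) = 1.0000

-1.4127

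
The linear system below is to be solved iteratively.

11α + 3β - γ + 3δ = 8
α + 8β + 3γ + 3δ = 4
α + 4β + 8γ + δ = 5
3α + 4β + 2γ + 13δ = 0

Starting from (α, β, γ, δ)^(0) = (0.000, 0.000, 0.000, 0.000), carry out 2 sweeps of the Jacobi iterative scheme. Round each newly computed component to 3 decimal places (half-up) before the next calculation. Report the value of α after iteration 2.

Iteration 1:
  α = (8 - (3)·0.000 - (-1)·0.000 - (3)·0.000) / (11) = 0.727
  β = (4 - (1)·0.000 - (3)·0.000 - (3)·0.000) / (8) = 0.500
  γ = (5 - (1)·0.000 - (4)·0.000 - (1)·0.000) / (8) = 0.625
  δ = (0 - (3)·0.000 - (4)·0.000 - (2)·0.000) / (13) = 0.000
Iteration 2:
  α = (8 - (3)·0.500 - (-1)·0.625 - (3)·0.000) / (11) = 0.648
  β = (4 - (1)·0.727 - (3)·0.625 - (3)·0.000) / (8) = 0.175
  γ = (5 - (1)·0.727 - (4)·0.500 - (1)·0.000) / (8) = 0.284
  δ = (0 - (3)·0.727 - (4)·0.500 - (2)·0.625) / (13) = -0.418

0.648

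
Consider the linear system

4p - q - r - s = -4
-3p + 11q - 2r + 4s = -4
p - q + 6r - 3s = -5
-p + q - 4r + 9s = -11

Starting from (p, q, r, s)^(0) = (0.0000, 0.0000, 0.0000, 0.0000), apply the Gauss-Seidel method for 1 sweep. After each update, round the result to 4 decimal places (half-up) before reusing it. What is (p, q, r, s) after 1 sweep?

Iteration 1:
  p = (-4 - (-1)·0.0000 - (-1)·0.0000 - (-1)·0.0000) / (4) = -1.0000
  q = (-4 - (-3)·-1.0000 - (-2)·0.0000 - (4)·0.0000) / (11) = -0.6364
  r = (-5 - (1)·-1.0000 - (-1)·-0.6364 - (-3)·0.0000) / (6) = -0.7727
  s = (-11 - (-1)·-1.0000 - (1)·-0.6364 - (-4)·-0.7727) / (9) = -1.6060

(-1.0000, -0.6364, -0.7727, -1.6060)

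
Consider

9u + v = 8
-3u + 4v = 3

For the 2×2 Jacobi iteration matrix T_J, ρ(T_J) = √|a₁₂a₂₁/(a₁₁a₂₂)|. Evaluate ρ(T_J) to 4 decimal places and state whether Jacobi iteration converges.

a₁₂a₂₁/(a₁₁a₂₂) = (1)·(-3) / ((9)·(4)) = -0.083333
ρ = √|-0.083333| = √0.083333 = 0.2887
ρ < 1, so Jacobi converges

0.2887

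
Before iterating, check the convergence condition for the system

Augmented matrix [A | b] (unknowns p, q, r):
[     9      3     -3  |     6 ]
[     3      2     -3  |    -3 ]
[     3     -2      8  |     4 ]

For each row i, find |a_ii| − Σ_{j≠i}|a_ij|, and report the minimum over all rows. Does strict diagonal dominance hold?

-4

row 1: |9| − (3+3) = 3
row 2: |2| − (3+3) = -4
row 3: |8| − (3+2) = 3
minimum over rows = -4 → not strictly diagonally dominant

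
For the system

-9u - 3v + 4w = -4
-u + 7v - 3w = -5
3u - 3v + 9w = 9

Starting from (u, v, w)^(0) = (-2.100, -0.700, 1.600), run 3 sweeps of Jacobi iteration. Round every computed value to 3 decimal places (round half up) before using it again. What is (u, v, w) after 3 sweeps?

(0.597, -0.359, 0.636)

Iteration 1:
  u = (-4 - (-3)·-0.700 - (4)·1.600) / (-9) = 1.389
  v = (-5 - (-1)·-2.100 - (-3)·1.600) / (7) = -0.329
  w = (9 - (3)·-2.100 - (-3)·-0.700) / (9) = 1.467
Iteration 2:
  u = (-4 - (-3)·-0.329 - (4)·1.467) / (-9) = 1.206
  v = (-5 - (-1)·1.389 - (-3)·1.467) / (7) = 0.113
  w = (9 - (3)·1.389 - (-3)·-0.329) / (9) = 0.427
Iteration 3:
  u = (-4 - (-3)·0.113 - (4)·0.427) / (-9) = 0.597
  v = (-5 - (-1)·1.206 - (-3)·0.427) / (7) = -0.359
  w = (9 - (3)·1.206 - (-3)·0.113) / (9) = 0.636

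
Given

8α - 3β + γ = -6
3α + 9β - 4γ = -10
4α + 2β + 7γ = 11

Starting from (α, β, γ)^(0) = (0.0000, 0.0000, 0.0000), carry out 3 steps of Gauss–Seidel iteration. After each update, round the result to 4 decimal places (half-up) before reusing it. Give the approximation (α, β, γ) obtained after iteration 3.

Iteration 1:
  α = (-6 - (-3)·0.0000 - (1)·0.0000) / (8) = -0.7500
  β = (-10 - (3)·-0.7500 - (-4)·0.0000) / (9) = -0.8611
  γ = (11 - (4)·-0.7500 - (2)·-0.8611) / (7) = 2.2460
Iteration 2:
  α = (-6 - (-3)·-0.8611 - (1)·2.2460) / (8) = -1.3537
  β = (-10 - (3)·-1.3537 - (-4)·2.2460) / (9) = 0.3383
  γ = (11 - (4)·-1.3537 - (2)·0.3383) / (7) = 2.2483
Iteration 3:
  α = (-6 - (-3)·0.3383 - (1)·2.2483) / (8) = -0.9042
  β = (-10 - (3)·-0.9042 - (-4)·2.2483) / (9) = 0.1895
  γ = (11 - (4)·-0.9042 - (2)·0.1895) / (7) = 2.0340

(-0.9042, 0.1895, 2.0340)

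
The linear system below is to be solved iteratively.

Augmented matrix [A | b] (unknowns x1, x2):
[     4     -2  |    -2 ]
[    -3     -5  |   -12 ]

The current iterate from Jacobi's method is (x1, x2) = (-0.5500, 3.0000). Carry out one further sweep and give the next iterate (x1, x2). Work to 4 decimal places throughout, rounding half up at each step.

One sweep:
  x1 = (-2 - (-2)·3.0000) / (4) = 1.0000
  x2 = (-12 - (-3)·-0.5500) / (-5) = 2.7300

(1.0000, 2.7300)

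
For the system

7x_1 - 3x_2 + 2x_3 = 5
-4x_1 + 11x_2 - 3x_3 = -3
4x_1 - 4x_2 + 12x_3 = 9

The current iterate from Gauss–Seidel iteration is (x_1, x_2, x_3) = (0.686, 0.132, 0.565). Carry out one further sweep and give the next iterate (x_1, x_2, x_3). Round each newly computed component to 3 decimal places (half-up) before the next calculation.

(0.609, 0.103, 0.581)

One sweep:
  x_1 = (5 - (-3)·0.132 - (2)·0.565) / (7) = 0.609
  x_2 = (-3 - (-4)·0.609 - (-3)·0.565) / (11) = 0.103
  x_3 = (9 - (4)·0.609 - (-4)·0.103) / (12) = 0.581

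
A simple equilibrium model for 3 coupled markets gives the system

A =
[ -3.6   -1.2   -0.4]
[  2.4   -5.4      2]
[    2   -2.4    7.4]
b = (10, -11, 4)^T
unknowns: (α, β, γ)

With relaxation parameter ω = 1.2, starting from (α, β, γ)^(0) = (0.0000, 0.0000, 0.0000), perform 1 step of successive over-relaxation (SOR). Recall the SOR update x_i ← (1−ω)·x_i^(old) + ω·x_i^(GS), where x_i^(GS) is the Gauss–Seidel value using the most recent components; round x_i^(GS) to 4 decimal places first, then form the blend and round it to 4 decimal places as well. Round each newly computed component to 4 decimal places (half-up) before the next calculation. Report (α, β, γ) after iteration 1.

(-3.3334, 0.6666, 1.9892)

Iteration 1:
  α: GS value = (10 - (-1.2)·0.0000 - (-0.4)·0.0000) / (-3.6) = -2.7778;  α ← (1−ω)·0.0000 + ω·-2.7778 = -3.3334
  β: GS value = (-11 - (2.4)·-3.3334 - (2)·0.0000) / (-5.4) = 0.5555;  β ← (1−ω)·0.0000 + ω·0.5555 = 0.6666
  γ: GS value = (4 - (2)·-3.3334 - (-2.4)·0.6666) / (7.4) = 1.6577;  γ ← (1−ω)·0.0000 + ω·1.6577 = 1.9892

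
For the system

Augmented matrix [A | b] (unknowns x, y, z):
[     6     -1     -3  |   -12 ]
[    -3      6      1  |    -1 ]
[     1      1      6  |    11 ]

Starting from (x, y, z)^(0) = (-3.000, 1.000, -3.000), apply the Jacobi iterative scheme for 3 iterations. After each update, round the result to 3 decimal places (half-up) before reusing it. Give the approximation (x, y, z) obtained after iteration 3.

Iteration 1:
  x = (-12 - (-1)·1.000 - (-3)·-3.000) / (6) = -3.333
  y = (-1 - (-3)·-3.000 - (1)·-3.000) / (6) = -1.167
  z = (11 - (1)·-3.000 - (1)·1.000) / (6) = 2.167
Iteration 2:
  x = (-12 - (-1)·-1.167 - (-3)·2.167) / (6) = -1.111
  y = (-1 - (-3)·-3.333 - (1)·2.167) / (6) = -2.194
  z = (11 - (1)·-3.333 - (1)·-1.167) / (6) = 2.583
Iteration 3:
  x = (-12 - (-1)·-2.194 - (-3)·2.583) / (6) = -1.074
  y = (-1 - (-3)·-1.111 - (1)·2.583) / (6) = -1.153
  z = (11 - (1)·-1.111 - (1)·-2.194) / (6) = 2.384

(-1.074, -1.153, 2.384)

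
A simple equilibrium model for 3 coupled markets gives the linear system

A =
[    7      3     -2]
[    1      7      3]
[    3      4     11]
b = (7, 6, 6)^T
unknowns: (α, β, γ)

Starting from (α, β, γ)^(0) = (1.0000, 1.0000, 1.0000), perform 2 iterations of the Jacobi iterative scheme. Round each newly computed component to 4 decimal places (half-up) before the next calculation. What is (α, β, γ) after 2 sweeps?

Iteration 1:
  α = (7 - (3)·1.0000 - (-2)·1.0000) / (7) = 0.8571
  β = (6 - (1)·1.0000 - (3)·1.0000) / (7) = 0.2857
  γ = (6 - (3)·1.0000 - (4)·1.0000) / (11) = -0.0909
Iteration 2:
  α = (7 - (3)·0.2857 - (-2)·-0.0909) / (7) = 0.8516
  β = (6 - (1)·0.8571 - (3)·-0.0909) / (7) = 0.7737
  γ = (6 - (3)·0.8571 - (4)·0.2857) / (11) = 0.2078

(0.8516, 0.7737, 0.2078)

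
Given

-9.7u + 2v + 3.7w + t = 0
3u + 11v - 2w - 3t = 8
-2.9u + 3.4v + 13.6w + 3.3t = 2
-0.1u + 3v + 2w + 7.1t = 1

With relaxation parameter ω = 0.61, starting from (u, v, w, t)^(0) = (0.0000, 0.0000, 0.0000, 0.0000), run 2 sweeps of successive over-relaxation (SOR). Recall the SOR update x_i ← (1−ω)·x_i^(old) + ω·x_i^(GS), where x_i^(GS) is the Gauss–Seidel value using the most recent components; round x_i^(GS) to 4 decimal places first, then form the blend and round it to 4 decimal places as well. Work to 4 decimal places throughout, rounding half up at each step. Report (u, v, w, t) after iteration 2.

Iteration 1:
  u: GS value = (0 - (2)·0.0000 - (3.7)·0.0000 - (1)·0.0000) / (-9.7) = 0.0000;  u ← (1−ω)·0.0000 + ω·0.0000 = 0.0000
  v: GS value = (8 - (3)·0.0000 - (-2)·0.0000 - (-3)·0.0000) / (11) = 0.7273;  v ← (1−ω)·0.0000 + ω·0.7273 = 0.4437
  w: GS value = (2 - (-2.9)·0.0000 - (3.4)·0.4437 - (3.3)·0.0000) / (13.6) = 0.0361;  w ← (1−ω)·0.0000 + ω·0.0361 = 0.0220
  t: GS value = (1 - (-0.1)·0.0000 - (3)·0.4437 - (2)·0.0220) / (7.1) = -0.0528;  t ← (1−ω)·0.0000 + ω·-0.0528 = -0.0322
Iteration 2:
  u: GS value = (0 - (2)·0.4437 - (3.7)·0.0220 - (1)·-0.0322) / (-9.7) = 0.0966;  u ← (1−ω)·0.0000 + ω·0.0966 = 0.0589
  v: GS value = (8 - (3)·0.0589 - (-2)·0.0220 - (-3)·-0.0322) / (11) = 0.7064;  v ← (1−ω)·0.4437 + ω·0.7064 = 0.6039
  w: GS value = (2 - (-2.9)·0.0589 - (3.4)·0.6039 - (3.3)·-0.0322) / (13.6) = 0.0165;  w ← (1−ω)·0.0220 + ω·0.0165 = 0.0186
  t: GS value = (1 - (-0.1)·0.0589 - (3)·0.6039 - (2)·0.0186) / (7.1) = -0.1187;  t ← (1−ω)·-0.0322 + ω·-0.1187 = -0.0850

(0.0589, 0.6039, 0.0186, -0.0850)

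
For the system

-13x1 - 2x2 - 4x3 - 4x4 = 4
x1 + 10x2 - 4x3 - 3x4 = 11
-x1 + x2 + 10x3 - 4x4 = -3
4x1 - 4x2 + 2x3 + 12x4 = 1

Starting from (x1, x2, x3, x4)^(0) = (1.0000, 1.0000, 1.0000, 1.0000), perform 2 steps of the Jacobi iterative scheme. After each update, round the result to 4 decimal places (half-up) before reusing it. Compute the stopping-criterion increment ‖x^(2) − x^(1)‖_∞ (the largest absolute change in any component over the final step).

Iteration 1:
  x1 = (4 - (-2)·1.0000 - (-4)·1.0000 - (-4)·1.0000) / (-13) = -1.0769
  x2 = (11 - (1)·1.0000 - (-4)·1.0000 - (-3)·1.0000) / (10) = 1.7000
  x3 = (-3 - (-1)·1.0000 - (1)·1.0000 - (-4)·1.0000) / (10) = 0.1000
  x4 = (1 - (4)·1.0000 - (-4)·1.0000 - (2)·1.0000) / (12) = -0.0833
Iteration 2:
  x1 = (4 - (-2)·1.7000 - (-4)·0.1000 - (-4)·-0.0833) / (-13) = -0.5744
  x2 = (11 - (1)·-1.0769 - (-4)·0.1000 - (-3)·-0.0833) / (10) = 1.2227
  x3 = (-3 - (-1)·-1.0769 - (1)·1.7000 - (-4)·-0.0833) / (10) = -0.6110
  x4 = (1 - (4)·-1.0769 - (-4)·1.7000 - (2)·0.1000) / (12) = 0.9923
Change: (0.5025, -0.4773, -0.7110, 1.0756) → max |·| = 1.0756

1.0756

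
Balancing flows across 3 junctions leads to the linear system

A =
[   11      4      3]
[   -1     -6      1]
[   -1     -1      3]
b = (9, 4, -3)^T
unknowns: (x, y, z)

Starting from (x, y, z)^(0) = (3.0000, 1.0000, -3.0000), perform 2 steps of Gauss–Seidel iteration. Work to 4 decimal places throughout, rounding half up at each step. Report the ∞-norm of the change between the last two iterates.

0.3292

Iteration 1:
  x = (9 - (4)·1.0000 - (3)·-3.0000) / (11) = 1.2727
  y = (4 - (-1)·1.2727 - (1)·-3.0000) / (-6) = -1.3788
  z = (-3 - (-1)·1.2727 - (-1)·-1.3788) / (3) = -1.0354
Iteration 2:
  x = (9 - (4)·-1.3788 - (3)·-1.0354) / (11) = 1.6019
  y = (4 - (-1)·1.6019 - (1)·-1.0354) / (-6) = -1.1062
  z = (-3 - (-1)·1.6019 - (-1)·-1.1062) / (3) = -0.8348
Change: (0.3292, 0.2726, 0.2006) → max |·| = 0.3292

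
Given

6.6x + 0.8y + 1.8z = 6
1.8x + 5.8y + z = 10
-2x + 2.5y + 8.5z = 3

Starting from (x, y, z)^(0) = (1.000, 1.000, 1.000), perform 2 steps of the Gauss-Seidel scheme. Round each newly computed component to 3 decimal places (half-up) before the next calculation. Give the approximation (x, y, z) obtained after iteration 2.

Iteration 1:
  x = (6 - (0.8)·1.000 - (1.8)·1.000) / (6.6) = 0.515
  y = (10 - (1.8)·0.515 - (1)·1.000) / (5.8) = 1.392
  z = (3 - (-2)·0.515 - (2.5)·1.392) / (8.5) = 0.065
Iteration 2:
  x = (6 - (0.8)·1.392 - (1.8)·0.065) / (6.6) = 0.723
  y = (10 - (1.8)·0.723 - (1)·0.065) / (5.8) = 1.489
  z = (3 - (-2)·0.723 - (2.5)·1.489) / (8.5) = 0.085

(0.723, 1.489, 0.085)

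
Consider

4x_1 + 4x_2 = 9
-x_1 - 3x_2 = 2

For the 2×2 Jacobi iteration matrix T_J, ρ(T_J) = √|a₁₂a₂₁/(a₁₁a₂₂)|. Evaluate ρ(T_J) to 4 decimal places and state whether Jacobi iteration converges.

0.5774

a₁₂a₂₁/(a₁₁a₂₂) = (4)·(-1) / ((4)·(-3)) = 0.333333
ρ = √|0.333333| = √0.333333 = 0.5774
ρ < 1, so Jacobi converges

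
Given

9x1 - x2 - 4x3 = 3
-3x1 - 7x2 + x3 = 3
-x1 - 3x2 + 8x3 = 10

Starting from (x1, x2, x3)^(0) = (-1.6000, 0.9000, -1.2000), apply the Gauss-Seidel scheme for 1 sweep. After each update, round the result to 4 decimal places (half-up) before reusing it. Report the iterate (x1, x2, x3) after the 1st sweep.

(-0.1000, -0.5571, 1.0286)

Iteration 1:
  x1 = (3 - (-1)·0.9000 - (-4)·-1.2000) / (9) = -0.1000
  x2 = (3 - (-3)·-0.1000 - (1)·-1.2000) / (-7) = -0.5571
  x3 = (10 - (-1)·-0.1000 - (-3)·-0.5571) / (8) = 1.0286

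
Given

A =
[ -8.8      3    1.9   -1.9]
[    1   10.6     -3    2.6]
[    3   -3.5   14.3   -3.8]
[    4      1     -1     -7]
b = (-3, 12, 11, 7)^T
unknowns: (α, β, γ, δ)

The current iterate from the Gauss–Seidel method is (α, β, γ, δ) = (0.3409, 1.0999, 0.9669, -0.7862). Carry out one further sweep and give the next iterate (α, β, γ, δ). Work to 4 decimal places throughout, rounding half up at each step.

(1.0944, 1.4953, 0.6967, -0.2605)

One sweep:
  α = (-3 - (3)·1.0999 - (1.9)·0.9669 - (-1.9)·-0.7862) / (-8.8) = 1.0944
  β = (12 - (1)·1.0944 - (-3)·0.9669 - (2.6)·-0.7862) / (10.6) = 1.4953
  γ = (11 - (3)·1.0944 - (-3.5)·1.4953 - (-3.8)·-0.7862) / (14.3) = 0.6967
  δ = (7 - (4)·1.0944 - (1)·1.4953 - (-1)·0.6967) / (-7) = -0.2605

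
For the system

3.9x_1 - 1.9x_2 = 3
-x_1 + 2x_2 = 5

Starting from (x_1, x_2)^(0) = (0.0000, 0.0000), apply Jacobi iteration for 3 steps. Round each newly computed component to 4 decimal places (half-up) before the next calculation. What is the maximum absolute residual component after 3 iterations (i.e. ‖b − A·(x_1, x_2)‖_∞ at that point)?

Iteration 1:
  x_1 = (3 - (-1.9)·0.0000) / (3.9) = 0.7692
  x_2 = (5 - (-1)·0.0000) / (2) = 2.5000
Iteration 2:
  x_1 = (3 - (-1.9)·2.5000) / (3.9) = 1.9872
  x_2 = (5 - (-1)·0.7692) / (2) = 2.8846
Iteration 3:
  x_1 = (3 - (-1.9)·2.8846) / (3.9) = 2.1745
  x_2 = (5 - (-1)·1.9872) / (2) = 3.4936
Residual b − A·x = (1.1573, 0.1873); ∞-norm = 1.1573

1.1573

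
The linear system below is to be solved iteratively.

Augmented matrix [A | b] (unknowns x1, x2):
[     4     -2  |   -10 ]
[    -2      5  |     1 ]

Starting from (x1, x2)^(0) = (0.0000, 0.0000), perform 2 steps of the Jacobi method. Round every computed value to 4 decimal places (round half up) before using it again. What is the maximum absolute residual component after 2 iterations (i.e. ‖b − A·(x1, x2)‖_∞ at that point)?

2.0000

Iteration 1:
  x1 = (-10 - (-2)·0.0000) / (4) = -2.5000
  x2 = (1 - (-2)·0.0000) / (5) = 0.2000
Iteration 2:
  x1 = (-10 - (-2)·0.2000) / (4) = -2.4000
  x2 = (1 - (-2)·-2.5000) / (5) = -0.8000
Residual b − A·x = (-2.0000, 0.2000); ∞-norm = 2.0000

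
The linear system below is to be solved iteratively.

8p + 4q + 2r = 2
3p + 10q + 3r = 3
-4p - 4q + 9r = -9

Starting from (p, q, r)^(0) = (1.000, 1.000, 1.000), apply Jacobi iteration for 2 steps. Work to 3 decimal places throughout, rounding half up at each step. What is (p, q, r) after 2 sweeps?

Iteration 1:
  p = (2 - (4)·1.000 - (2)·1.000) / (8) = -0.500
  q = (3 - (3)·1.000 - (3)·1.000) / (10) = -0.300
  r = (-9 - (-4)·1.000 - (-4)·1.000) / (9) = -0.111
Iteration 2:
  p = (2 - (4)·-0.300 - (2)·-0.111) / (8) = 0.428
  q = (3 - (3)·-0.500 - (3)·-0.111) / (10) = 0.483
  r = (-9 - (-4)·-0.500 - (-4)·-0.300) / (9) = -1.356

(0.428, 0.483, -1.356)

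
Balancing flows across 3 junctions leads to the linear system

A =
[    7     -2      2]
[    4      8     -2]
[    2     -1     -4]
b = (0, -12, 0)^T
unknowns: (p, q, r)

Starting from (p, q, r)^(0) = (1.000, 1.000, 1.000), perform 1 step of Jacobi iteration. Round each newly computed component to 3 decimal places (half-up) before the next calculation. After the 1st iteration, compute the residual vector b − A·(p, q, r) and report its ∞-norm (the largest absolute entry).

4.000

Iteration 1:
  p = (0 - (-2)·1.000 - (2)·1.000) / (7) = 0.000
  q = (-12 - (4)·1.000 - (-2)·1.000) / (8) = -1.750
  r = (0 - (2)·1.000 - (-1)·1.000) / (-4) = 0.250
Residual b − A·x = (-4.000, 2.500, -0.750); ∞-norm = 4.000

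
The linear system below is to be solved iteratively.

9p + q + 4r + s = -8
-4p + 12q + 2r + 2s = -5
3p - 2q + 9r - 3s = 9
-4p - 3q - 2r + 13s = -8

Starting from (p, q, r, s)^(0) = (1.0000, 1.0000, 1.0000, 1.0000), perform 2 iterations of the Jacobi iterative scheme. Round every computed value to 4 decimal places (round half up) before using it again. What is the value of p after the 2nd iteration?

Iteration 1:
  p = (-8 - (1)·1.0000 - (4)·1.0000 - (1)·1.0000) / (9) = -1.5556
  q = (-5 - (-4)·1.0000 - (2)·1.0000 - (2)·1.0000) / (12) = -0.4167
  r = (9 - (3)·1.0000 - (-2)·1.0000 - (-3)·1.0000) / (9) = 1.2222
  s = (-8 - (-4)·1.0000 - (-3)·1.0000 - (-2)·1.0000) / (13) = 0.0769
Iteration 2:
  p = (-8 - (1)·-0.4167 - (4)·1.2222 - (1)·0.0769) / (9) = -1.3943
  q = (-5 - (-4)·-1.5556 - (2)·1.2222 - (2)·0.0769) / (12) = -1.1517
  r = (9 - (3)·-1.5556 - (-2)·-0.4167 - (-3)·0.0769) / (9) = 1.4516
  s = (-8 - (-4)·-1.5556 - (-3)·-0.4167 - (-2)·1.2222) / (13) = -1.0022

-1.3943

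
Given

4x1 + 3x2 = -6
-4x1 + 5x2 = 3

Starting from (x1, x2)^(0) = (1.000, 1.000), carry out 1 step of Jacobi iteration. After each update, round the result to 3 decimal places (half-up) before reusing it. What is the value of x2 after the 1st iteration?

Iteration 1:
  x1 = (-6 - (3)·1.000) / (4) = -2.250
  x2 = (3 - (-4)·1.000) / (5) = 1.400

1.400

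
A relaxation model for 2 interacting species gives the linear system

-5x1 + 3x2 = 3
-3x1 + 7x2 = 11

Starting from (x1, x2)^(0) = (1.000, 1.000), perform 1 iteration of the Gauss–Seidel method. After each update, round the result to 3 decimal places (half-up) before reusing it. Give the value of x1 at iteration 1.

Iteration 1:
  x1 = (3 - (3)·1.000) / (-5) = 0.000
  x2 = (11 - (-3)·0.000) / (7) = 1.571

0.000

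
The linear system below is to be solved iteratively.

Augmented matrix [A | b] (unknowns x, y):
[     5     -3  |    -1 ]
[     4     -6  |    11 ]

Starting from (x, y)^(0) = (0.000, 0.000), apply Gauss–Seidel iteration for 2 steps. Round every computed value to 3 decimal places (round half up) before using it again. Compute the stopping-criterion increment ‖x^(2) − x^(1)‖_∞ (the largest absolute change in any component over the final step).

Iteration 1:
  x = (-1 - (-3)·0.000) / (5) = -0.200
  y = (11 - (4)·-0.200) / (-6) = -1.967
Iteration 2:
  x = (-1 - (-3)·-1.967) / (5) = -1.380
  y = (11 - (4)·-1.380) / (-6) = -2.753
Change: (-1.180, -0.786) → max |·| = 1.180

1.180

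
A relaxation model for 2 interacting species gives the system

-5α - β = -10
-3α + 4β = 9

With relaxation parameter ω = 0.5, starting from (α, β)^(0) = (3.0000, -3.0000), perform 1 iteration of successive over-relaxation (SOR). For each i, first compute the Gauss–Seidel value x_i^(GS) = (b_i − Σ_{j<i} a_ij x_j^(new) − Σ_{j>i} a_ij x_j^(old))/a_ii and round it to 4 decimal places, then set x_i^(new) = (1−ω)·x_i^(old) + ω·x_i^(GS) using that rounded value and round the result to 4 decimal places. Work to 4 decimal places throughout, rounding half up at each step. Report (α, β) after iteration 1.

(2.8000, 0.6750)

Iteration 1:
  α: GS value = (-10 - (-1)·-3.0000) / (-5) = 2.6000;  α ← (1−ω)·3.0000 + ω·2.6000 = 2.8000
  β: GS value = (9 - (-3)·2.8000) / (4) = 4.3500;  β ← (1−ω)·-3.0000 + ω·4.3500 = 0.6750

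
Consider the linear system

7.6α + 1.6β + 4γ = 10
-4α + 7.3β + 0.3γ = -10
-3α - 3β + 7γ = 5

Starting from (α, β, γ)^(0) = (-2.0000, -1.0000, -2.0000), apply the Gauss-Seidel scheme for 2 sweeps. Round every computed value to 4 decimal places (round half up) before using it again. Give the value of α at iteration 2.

0.3034

Iteration 1:
  α = (10 - (1.6)·-1.0000 - (4)·-2.0000) / (7.6) = 2.5789
  β = (-10 - (-4)·2.5789 - (0.3)·-2.0000) / (7.3) = 0.1254
  γ = (5 - (-3)·2.5789 - (-3)·0.1254) / (7) = 1.8733
Iteration 2:
  α = (10 - (1.6)·0.1254 - (4)·1.8733) / (7.6) = 0.3034
  β = (-10 - (-4)·0.3034 - (0.3)·1.8733) / (7.3) = -1.2806
  γ = (5 - (-3)·0.3034 - (-3)·-1.2806) / (7) = 0.2955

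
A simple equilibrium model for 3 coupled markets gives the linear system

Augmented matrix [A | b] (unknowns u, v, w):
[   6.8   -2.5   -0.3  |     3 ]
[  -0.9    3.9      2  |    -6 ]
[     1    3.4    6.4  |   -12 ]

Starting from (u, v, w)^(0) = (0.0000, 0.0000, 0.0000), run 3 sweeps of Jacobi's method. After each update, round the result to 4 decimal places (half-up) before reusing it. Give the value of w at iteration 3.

Iteration 1:
  u = (3 - (-2.5)·0.0000 - (-0.3)·0.0000) / (6.8) = 0.4412
  v = (-6 - (-0.9)·0.0000 - (2)·0.0000) / (3.9) = -1.5385
  w = (-12 - (1)·0.0000 - (3.4)·0.0000) / (6.4) = -1.8750
Iteration 2:
  u = (3 - (-2.5)·-1.5385 - (-0.3)·-1.8750) / (6.8) = -0.2072
  v = (-6 - (-0.9)·0.4412 - (2)·-1.8750) / (3.9) = -0.4751
  w = (-12 - (1)·0.4412 - (3.4)·-1.5385) / (6.4) = -1.1266
Iteration 3:
  u = (3 - (-2.5)·-0.4751 - (-0.3)·-1.1266) / (6.8) = 0.2168
  v = (-6 - (-0.9)·-0.2072 - (2)·-1.1266) / (3.9) = -1.0085
  w = (-12 - (1)·-0.2072 - (3.4)·-0.4751) / (6.4) = -1.5902

-1.5902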